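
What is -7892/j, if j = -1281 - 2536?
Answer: 7892/3817 ≈ 2.0676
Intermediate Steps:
j = -3817
-7892/j = -7892/(-3817) = -7892*(-1/3817) = 7892/3817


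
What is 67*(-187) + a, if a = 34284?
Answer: 21755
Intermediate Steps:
67*(-187) + a = 67*(-187) + 34284 = -12529 + 34284 = 21755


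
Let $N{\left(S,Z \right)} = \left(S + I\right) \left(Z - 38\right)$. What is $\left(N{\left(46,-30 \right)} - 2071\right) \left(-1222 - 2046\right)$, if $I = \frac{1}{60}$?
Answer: $\frac{254910536}{15} \approx 1.6994 \cdot 10^{7}$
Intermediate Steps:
$I = \frac{1}{60} \approx 0.016667$
$N{\left(S,Z \right)} = \left(-38 + Z\right) \left(\frac{1}{60} + S\right)$ ($N{\left(S,Z \right)} = \left(S + \frac{1}{60}\right) \left(Z - 38\right) = \left(\frac{1}{60} + S\right) \left(-38 + Z\right) = \left(-38 + Z\right) \left(\frac{1}{60} + S\right)$)
$\left(N{\left(46,-30 \right)} - 2071\right) \left(-1222 - 2046\right) = \left(\left(- \frac{19}{30} - 1748 + \frac{1}{60} \left(-30\right) + 46 \left(-30\right)\right) - 2071\right) \left(-1222 - 2046\right) = \left(\left(- \frac{19}{30} - 1748 - \frac{1}{2} - 1380\right) - 2071\right) \left(-3268\right) = \left(- \frac{46937}{15} - 2071\right) \left(-3268\right) = \left(- \frac{78002}{15}\right) \left(-3268\right) = \frac{254910536}{15}$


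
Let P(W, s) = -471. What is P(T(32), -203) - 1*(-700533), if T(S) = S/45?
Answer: 700062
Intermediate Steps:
T(S) = S/45 (T(S) = S*(1/45) = S/45)
P(T(32), -203) - 1*(-700533) = -471 - 1*(-700533) = -471 + 700533 = 700062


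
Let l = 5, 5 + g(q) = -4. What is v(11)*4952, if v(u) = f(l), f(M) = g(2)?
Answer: -44568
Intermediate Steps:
g(q) = -9 (g(q) = -5 - 4 = -9)
f(M) = -9
v(u) = -9
v(11)*4952 = -9*4952 = -44568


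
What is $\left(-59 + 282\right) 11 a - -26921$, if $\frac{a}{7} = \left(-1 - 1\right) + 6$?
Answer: $95605$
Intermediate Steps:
$a = 28$ ($a = 7 \left(\left(-1 - 1\right) + 6\right) = 7 \left(-2 + 6\right) = 7 \cdot 4 = 28$)
$\left(-59 + 282\right) 11 a - -26921 = \left(-59 + 282\right) 11 \cdot 28 - -26921 = 223 \cdot 308 + 26921 = 68684 + 26921 = 95605$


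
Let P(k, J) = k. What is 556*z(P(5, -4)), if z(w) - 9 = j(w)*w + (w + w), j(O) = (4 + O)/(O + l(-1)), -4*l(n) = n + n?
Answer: 166244/11 ≈ 15113.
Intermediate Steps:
l(n) = -n/2 (l(n) = -(n + n)/4 = -n/2)
j(O) = (4 + O)/(1/2 + O) (j(O) = (4 + O)/(O - 1/2*(-1)) = (4 + O)/(O + 1/2) = (4 + O)/(1/2 + O))
z(w) = 9 + 2*w + 2*w*(4 + w)/(1 + 2*w) (z(w) = 9 + ((2*(4 + w)/(1 + 2*w))*w + (w + w)) = 9 + (2*w*(4 + w)/(1 + 2*w) + 2*w) = 9 + (2*w + 2*w*(4 + w)/(1 + 2*w)) = 9 + 2*w + 2*w*(4 + w)/(1 + 2*w))
556*z(P(5, -4)) = 556*((9 + 6*5**2 + 28*5)/(1 + 2*5)) = 556*((9 + 6*25 + 140)/(1 + 10)) = 556*((9 + 150 + 140)/11) = 556*((1/11)*299) = 556*(299/11) = 166244/11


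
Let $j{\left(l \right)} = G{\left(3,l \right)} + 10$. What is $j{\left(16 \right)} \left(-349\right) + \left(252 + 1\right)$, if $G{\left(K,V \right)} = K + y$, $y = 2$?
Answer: $-4982$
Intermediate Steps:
$G{\left(K,V \right)} = 2 + K$ ($G{\left(K,V \right)} = K + 2 = 2 + K$)
$j{\left(l \right)} = 15$ ($j{\left(l \right)} = \left(2 + 3\right) + 10 = 5 + 10 = 15$)
$j{\left(16 \right)} \left(-349\right) + \left(252 + 1\right) = 15 \left(-349\right) + \left(252 + 1\right) = -5235 + 253 = -4982$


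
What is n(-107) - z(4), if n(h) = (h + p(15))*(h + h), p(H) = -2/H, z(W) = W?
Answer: 343838/15 ≈ 22923.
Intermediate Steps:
n(h) = 2*h*(-2/15 + h) (n(h) = (h - 2/15)*(h + h) = (h - 2*1/15)*(2*h) = (h - 2/15)*(2*h) = (-2/15 + h)*(2*h) = 2*h*(-2/15 + h))
n(-107) - z(4) = (2/15)*(-107)*(-2 + 15*(-107)) - 1*4 = (2/15)*(-107)*(-2 - 1605) - 4 = (2/15)*(-107)*(-1607) - 4 = 343898/15 - 4 = 343838/15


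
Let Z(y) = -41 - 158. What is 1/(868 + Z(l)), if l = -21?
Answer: 1/669 ≈ 0.0014948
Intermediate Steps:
Z(y) = -199
1/(868 + Z(l)) = 1/(868 - 199) = 1/669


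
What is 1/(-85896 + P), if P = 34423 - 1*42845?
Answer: -1/94318 ≈ -1.0602e-5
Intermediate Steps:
P = -8422 (P = 34423 - 42845 = -8422)
1/(-85896 + P) = 1/(-85896 - 8422) = 1/(-94318) = -1/94318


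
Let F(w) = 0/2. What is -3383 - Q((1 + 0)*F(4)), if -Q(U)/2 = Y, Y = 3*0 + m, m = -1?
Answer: -3385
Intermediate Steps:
F(w) = 0 (F(w) = 0*(½) = 0)
Y = -1 (Y = 3*0 - 1 = 0 - 1 = -1)
Q(U) = 2 (Q(U) = -2*(-1) = 2)
-3383 - Q((1 + 0)*F(4)) = -3383 - 1*2 = -3383 - 2 = -3385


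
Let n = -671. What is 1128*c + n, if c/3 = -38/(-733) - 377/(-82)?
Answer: 452675681/30053 ≈ 15063.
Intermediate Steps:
c = 838371/60106 (c = 3*(-38/(-733) - 377/(-82)) = 3*(-38*(-1/733) - 377*(-1/82)) = 3*(38/733 + 377/82) = 3*(279457/60106) = 838371/60106 ≈ 13.948)
1128*c + n = 1128*(838371/60106) - 671 = 472841244/30053 - 671 = 452675681/30053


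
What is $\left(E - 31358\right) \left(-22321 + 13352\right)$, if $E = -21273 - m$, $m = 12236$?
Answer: $581792123$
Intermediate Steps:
$E = -33509$ ($E = -21273 - 12236 = -33509$)
$\left(E - 31358\right) \left(-22321 + 13352\right) = \left(-33509 - 31358\right) \left(-22321 + 13352\right) = \left(-64867\right) \left(-8969\right) = 581792123$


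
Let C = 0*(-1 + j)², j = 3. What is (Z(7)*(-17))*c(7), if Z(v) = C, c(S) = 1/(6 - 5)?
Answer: 0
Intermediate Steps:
c(S) = 1 (c(S) = 1/1 = 1)
C = 0 (C = 0*(-1 + 3)² = 0*2² = 0*4 = 0)
Z(v) = 0
(Z(7)*(-17))*c(7) = (0*(-17))*1 = 0*1 = 0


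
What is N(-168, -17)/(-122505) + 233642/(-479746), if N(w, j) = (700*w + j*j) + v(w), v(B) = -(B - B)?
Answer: 13828584898/29385641865 ≈ 0.47059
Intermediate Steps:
v(B) = 0 (v(B) = -1*0 = 0)
N(w, j) = j² + 700*w (N(w, j) = (700*w + j*j) + 0 = (700*w + j²) + 0 = (j² + 700*w) + 0 = j² + 700*w)
N(-168, -17)/(-122505) + 233642/(-479746) = ((-17)² + 700*(-168))/(-122505) + 233642/(-479746) = (289 - 117600)*(-1/122505) + 233642*(-1/479746) = -117311*(-1/122505) - 116821/239873 = 117311/122505 - 116821/239873 = 13828584898/29385641865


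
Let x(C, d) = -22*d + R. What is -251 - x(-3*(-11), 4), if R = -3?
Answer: -160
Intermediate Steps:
x(C, d) = -3 - 22*d (x(C, d) = -22*d - 3 = -3 - 22*d)
-251 - x(-3*(-11), 4) = -251 - (-3 - 22*4) = -251 - (-3 - 88) = -251 - 1*(-91) = -251 + 91 = -160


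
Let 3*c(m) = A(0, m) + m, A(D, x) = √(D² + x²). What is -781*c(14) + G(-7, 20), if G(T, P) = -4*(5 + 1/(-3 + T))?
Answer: -109634/15 ≈ -7308.9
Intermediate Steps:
G(T, P) = -20 - 4/(-3 + T)
c(m) = m/3 + √(m²)/3 (c(m) = (√(0² + m²) + m)/3 = (√(0 + m²) + m)/3 = (√(m²) + m)/3 = (m + √(m²))/3 = m/3 + √(m²)/3)
-781*c(14) + G(-7, 20) = -781*((⅓)*14 + √(14²)/3) + 4*(14 - 5*(-7))/(-3 - 7) = -781*(14/3 + √196/3) + 4*(14 + 35)/(-10) = -781*(14/3 + (⅓)*14) + 4*(-⅒)*49 = -781*(14/3 + 14/3) - 98/5 = -781*28/3 - 98/5 = -21868/3 - 98/5 = -109634/15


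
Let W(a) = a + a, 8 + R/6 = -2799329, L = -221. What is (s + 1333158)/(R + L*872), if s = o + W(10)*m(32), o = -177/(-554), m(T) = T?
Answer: -738924269/9411758636 ≈ -0.078511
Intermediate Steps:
R = -16796022 (R = -48 + 6*(-2799329) = -48 - 16795974 = -16796022)
o = 177/554 (o = -177*(-1/554) = 177/554 ≈ 0.31949)
W(a) = 2*a
s = 354737/554 (s = 177/554 + (2*10)*32 = 177/554 + 20*32 = 177/554 + 640 = 354737/554 ≈ 640.32)
(s + 1333158)/(R + L*872) = (354737/554 + 1333158)/(-16796022 - 221*872) = 738924269/(554*(-16796022 - 192712)) = (738924269/554)/(-16988734) = (738924269/554)*(-1/16988734) = -738924269/9411758636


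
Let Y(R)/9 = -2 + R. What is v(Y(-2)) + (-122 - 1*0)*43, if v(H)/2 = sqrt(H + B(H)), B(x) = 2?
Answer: -5246 + 2*I*sqrt(34) ≈ -5246.0 + 11.662*I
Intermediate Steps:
Y(R) = -18 + 9*R (Y(R) = 9*(-2 + R) = -18 + 9*R)
v(H) = 2*sqrt(2 + H) (v(H) = 2*sqrt(H + 2) = 2*sqrt(2 + H))
v(Y(-2)) + (-122 - 1*0)*43 = 2*sqrt(2 + (-18 + 9*(-2))) + (-122 - 1*0)*43 = 2*sqrt(2 + (-18 - 18)) + (-122 + 0)*43 = 2*sqrt(2 - 36) - 122*43 = 2*sqrt(-34) - 5246 = 2*(I*sqrt(34)) - 5246 = 2*I*sqrt(34) - 5246 = -5246 + 2*I*sqrt(34)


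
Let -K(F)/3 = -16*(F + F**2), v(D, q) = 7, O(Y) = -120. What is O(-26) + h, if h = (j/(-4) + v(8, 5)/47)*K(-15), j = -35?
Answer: 4210320/47 ≈ 89581.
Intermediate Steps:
K(F) = 48*F + 48*F**2 (K(F) = -(-48)*(F + F**2) = -3*(-16*F - 16*F**2) = 48*F + 48*F**2)
h = 4215960/47 (h = (-35/(-4) + 7/47)*(48*(-15)*(1 - 15)) = (-35*(-1/4) + 7*(1/47))*(48*(-15)*(-14)) = (35/4 + 7/47)*10080 = (1673/188)*10080 = 4215960/47 ≈ 89701.)
O(-26) + h = -120 + 4215960/47 = 4210320/47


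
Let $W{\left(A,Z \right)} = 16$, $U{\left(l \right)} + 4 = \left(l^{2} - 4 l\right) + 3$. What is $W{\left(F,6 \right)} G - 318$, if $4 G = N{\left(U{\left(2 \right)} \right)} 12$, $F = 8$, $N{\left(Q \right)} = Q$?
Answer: $-558$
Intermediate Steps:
$U{\left(l \right)} = -1 + l^{2} - 4 l$ ($U{\left(l \right)} = -4 + \left(\left(l^{2} - 4 l\right) + 3\right) = -4 + \left(3 + l^{2} - 4 l\right) = -1 + l^{2} - 4 l$)
$G = -15$ ($G = \frac{\left(-1 + 2^{2} - 8\right) 12}{4} = \frac{\left(-1 + 4 - 8\right) 12}{4} = \frac{\left(-5\right) 12}{4} = \frac{1}{4} \left(-60\right) = -15$)
$W{\left(F,6 \right)} G - 318 = 16 \left(-15\right) - 318 = -240 - 318 = -558$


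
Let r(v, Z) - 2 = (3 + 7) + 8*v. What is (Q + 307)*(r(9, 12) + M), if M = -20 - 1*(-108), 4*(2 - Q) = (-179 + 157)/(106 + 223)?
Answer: 17486638/329 ≈ 53151.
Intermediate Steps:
r(v, Z) = 12 + 8*v (r(v, Z) = 2 + ((3 + 7) + 8*v) = 2 + (10 + 8*v) = 12 + 8*v)
Q = 1327/658 (Q = 2 - (-179 + 157)/(4*(106 + 223)) = 2 - (-11)/(2*329) = 2 - ¼*(-22/329) = 2 + 11/658 = 1327/658 ≈ 2.0167)
M = 88 (M = -20 + 108 = 88)
(Q + 307)*(r(9, 12) + M) = (1327/658 + 307)*((12 + 8*9) + 88) = 203333*((12 + 72) + 88)/658 = 203333*(84 + 88)/658 = (203333/658)*172 = 17486638/329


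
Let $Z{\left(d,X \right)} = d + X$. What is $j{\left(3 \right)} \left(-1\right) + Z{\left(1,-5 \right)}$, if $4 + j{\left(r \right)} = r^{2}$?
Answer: $-9$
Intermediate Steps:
$Z{\left(d,X \right)} = X + d$
$j{\left(r \right)} = -4 + r^{2}$
$j{\left(3 \right)} \left(-1\right) + Z{\left(1,-5 \right)} = \left(-4 + 3^{2}\right) \left(-1\right) + \left(-5 + 1\right) = \left(-4 + 9\right) \left(-1\right) - 4 = 5 \left(-1\right) - 4 = -5 - 4 = -9$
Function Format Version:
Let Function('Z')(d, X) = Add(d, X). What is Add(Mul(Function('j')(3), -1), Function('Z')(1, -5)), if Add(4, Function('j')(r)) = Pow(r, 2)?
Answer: -9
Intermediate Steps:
Function('Z')(d, X) = Add(X, d)
Function('j')(r) = Add(-4, Pow(r, 2))
Add(Mul(Function('j')(3), -1), Function('Z')(1, -5)) = Add(Mul(Add(-4, Pow(3, 2)), -1), Add(-5, 1)) = Add(Mul(Add(-4, 9), -1), -4) = Add(Mul(5, -1), -4) = Add(-5, -4) = -9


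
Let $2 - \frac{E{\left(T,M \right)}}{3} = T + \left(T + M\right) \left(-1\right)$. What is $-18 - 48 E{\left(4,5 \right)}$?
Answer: $-1026$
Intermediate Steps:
$E{\left(T,M \right)} = 6 + 3 M$ ($E{\left(T,M \right)} = 6 - 3 \left(T + \left(T + M\right) \left(-1\right)\right) = 6 - 3 \left(T + \left(M + T\right) \left(-1\right)\right) = 6 - 3 \left(T - \left(M + T\right)\right) = 6 - 3 \left(- M\right) = 6 + 3 M$)
$-18 - 48 E{\left(4,5 \right)} = -18 - 48 \left(6 + 3 \cdot 5\right) = -18 - 48 \left(6 + 15\right) = -18 - 1008 = -1026$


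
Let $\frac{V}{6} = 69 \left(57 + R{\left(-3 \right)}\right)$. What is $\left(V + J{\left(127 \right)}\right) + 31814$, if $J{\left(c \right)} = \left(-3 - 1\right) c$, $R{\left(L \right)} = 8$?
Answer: $58216$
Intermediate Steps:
$J{\left(c \right)} = - 4 c$
$V = 26910$ ($V = 6 \cdot 69 \left(57 + 8\right) = 6 \cdot 69 \cdot 65 = 6 \cdot 4485 = 26910$)
$\left(V + J{\left(127 \right)}\right) + 31814 = \left(26910 - 508\right) + 31814 = 26402 + 31814 = 58216$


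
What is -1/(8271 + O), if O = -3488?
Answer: -1/4783 ≈ -0.00020907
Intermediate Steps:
-1/(8271 + O) = -1/(8271 - 3488) = -1/4783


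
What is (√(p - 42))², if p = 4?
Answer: -38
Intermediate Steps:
(√(p - 42))² = (√(4 - 42))² = (√(-38))² = (I*√38)² = -38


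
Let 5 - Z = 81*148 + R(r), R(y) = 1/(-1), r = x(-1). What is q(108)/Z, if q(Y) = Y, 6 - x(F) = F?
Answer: -18/1997 ≈ -0.0090135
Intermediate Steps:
x(F) = 6 - F
r = 7 (r = 6 - 1*(-1) = 6 + 1 = 7)
R(y) = -1
Z = -11982 (Z = 5 - (81*148 - 1) = 5 - (11988 - 1) = 5 - 1*11987 = 5 - 11987 = -11982)
q(108)/Z = 108/(-11982) = 108*(-1/11982) = -18/1997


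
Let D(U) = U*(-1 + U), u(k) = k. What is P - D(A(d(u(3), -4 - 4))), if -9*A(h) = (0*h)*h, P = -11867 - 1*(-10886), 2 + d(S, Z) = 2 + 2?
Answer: -981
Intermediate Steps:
d(S, Z) = 2 (d(S, Z) = -2 + (2 + 2) = -2 + 4 = 2)
P = -981 (P = -11867 + 10886 = -981)
A(h) = 0 (A(h) = -0*h*h/9 = -0*h = -1/9*0 = 0)
P - D(A(d(u(3), -4 - 4))) = -981 - 0*(-1 + 0) = -981 - 0*(-1) = -981 - 1*0 = -981 + 0 = -981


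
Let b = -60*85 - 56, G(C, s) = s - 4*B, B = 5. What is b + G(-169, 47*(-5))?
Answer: -5411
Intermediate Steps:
G(C, s) = -20 + s (G(C, s) = s - 4*5 = s - 20 = -20 + s)
b = -5156 (b = -5100 - 56 = -5156)
b + G(-169, 47*(-5)) = -5156 + (-20 + 47*(-5)) = -5156 + (-20 - 235) = -5156 - 255 = -5411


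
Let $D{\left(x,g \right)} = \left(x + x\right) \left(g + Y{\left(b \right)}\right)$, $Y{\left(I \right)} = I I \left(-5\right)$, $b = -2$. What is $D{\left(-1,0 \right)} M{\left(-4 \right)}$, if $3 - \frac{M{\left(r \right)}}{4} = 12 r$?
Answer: $8160$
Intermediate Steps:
$M{\left(r \right)} = 12 - 48 r$ ($M{\left(r \right)} = 12 - 4 \cdot 12 r = 12 - 48 r$)
$Y{\left(I \right)} = - 5 I^{2}$ ($Y{\left(I \right)} = I^{2} \left(-5\right) = - 5 I^{2}$)
$D{\left(x,g \right)} = 2 x \left(-20 + g\right)$ ($D{\left(x,g \right)} = \left(x + x\right) \left(g - 5 \left(-2\right)^{2}\right) = 2 x \left(g - 20\right) = 2 x \left(-20 + g\right)$)
$D{\left(-1,0 \right)} M{\left(-4 \right)} = 2 \left(-1\right) \left(-20 + 0\right) \left(12 - -192\right) = 2 \left(-1\right) \left(-20\right) \left(12 + 192\right) = 40 \cdot 204 = 8160$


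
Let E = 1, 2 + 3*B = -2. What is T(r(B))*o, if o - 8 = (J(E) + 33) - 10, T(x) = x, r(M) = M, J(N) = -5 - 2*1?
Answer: -32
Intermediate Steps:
B = -4/3 (B = -2/3 + (1/3)*(-2) = -2/3 - 2/3 = -4/3 ≈ -1.3333)
J(N) = -7 (J(N) = -5 - 2 = -7)
o = 24 (o = 8 + ((-7 + 33) - 10) = 8 + (26 - 10) = 8 + 16 = 24)
T(r(B))*o = -4/3*24 = -32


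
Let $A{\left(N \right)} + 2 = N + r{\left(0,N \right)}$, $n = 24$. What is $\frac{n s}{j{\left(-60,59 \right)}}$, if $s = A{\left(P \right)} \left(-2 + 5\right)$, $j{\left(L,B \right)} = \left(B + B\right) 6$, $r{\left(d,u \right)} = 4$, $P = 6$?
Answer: $\frac{48}{59} \approx 0.81356$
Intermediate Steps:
$j{\left(L,B \right)} = 12 B$ ($j{\left(L,B \right)} = 2 B 6 = 12 B$)
$A{\left(N \right)} = 2 + N$ ($A{\left(N \right)} = -2 + \left(N + 4\right) = -2 + \left(4 + N\right) = 2 + N$)
$s = 24$ ($s = \left(2 + 6\right) \left(-2 + 5\right) = 8 \cdot 3 = 24$)
$\frac{n s}{j{\left(-60,59 \right)}} = \frac{24 \cdot 24}{12 \cdot 59} = \frac{576}{708} = 576 \cdot \frac{1}{708} = \frac{48}{59}$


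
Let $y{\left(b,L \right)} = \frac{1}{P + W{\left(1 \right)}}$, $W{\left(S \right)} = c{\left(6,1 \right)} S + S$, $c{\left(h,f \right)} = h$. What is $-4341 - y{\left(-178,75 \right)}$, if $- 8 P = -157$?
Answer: $- \frac{924641}{213} \approx -4341.0$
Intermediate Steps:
$P = \frac{157}{8}$ ($P = \left(- \frac{1}{8}\right) \left(-157\right) = \frac{157}{8} \approx 19.625$)
$W{\left(S \right)} = 7 S$ ($W{\left(S \right)} = 6 S + S = 7 S$)
$y{\left(b,L \right)} = \frac{8}{213}$ ($y{\left(b,L \right)} = \frac{1}{\frac{157}{8} + 7 \cdot 1} = \frac{1}{\frac{157}{8} + 7} = \frac{1}{\frac{213}{8}} = \frac{8}{213}$)
$-4341 - y{\left(-178,75 \right)} = -4341 - \frac{8}{213} = - \frac{924641}{213}$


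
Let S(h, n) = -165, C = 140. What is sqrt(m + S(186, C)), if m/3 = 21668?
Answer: sqrt(64839) ≈ 254.64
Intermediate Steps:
m = 65004 (m = 3*21668 = 65004)
sqrt(m + S(186, C)) = sqrt(65004 - 165) = sqrt(64839)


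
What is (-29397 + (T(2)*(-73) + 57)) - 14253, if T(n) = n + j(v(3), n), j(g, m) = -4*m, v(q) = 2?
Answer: -43155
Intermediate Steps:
T(n) = -3*n (T(n) = n - 4*n = -3*n)
(-29397 + (T(2)*(-73) + 57)) - 14253 = (-29397 + (-3*2*(-73) + 57)) - 14253 = (-29397 + (-6*(-73) + 57)) - 14253 = (-29397 + (438 + 57)) - 14253 = (-29397 + 495) - 14253 = -28902 - 14253 = -43155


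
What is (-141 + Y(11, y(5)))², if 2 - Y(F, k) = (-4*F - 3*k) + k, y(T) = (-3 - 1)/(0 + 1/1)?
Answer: 10609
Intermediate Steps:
y(T) = -4 (y(T) = -4/(0 + 1*1) = -4/(0 + 1) = -4/1 = -4*1 = -4)
Y(F, k) = 2 + 2*k + 4*F (Y(F, k) = 2 - ((-4*F - 3*k) + k) = 2 - (-4*F - 2*k) = 2 + (2*k + 4*F) = 2 + 2*k + 4*F)
(-141 + Y(11, y(5)))² = (-141 + (2 + 2*(-4) + 4*11))² = (-141 + (2 - 8 + 44))² = (-141 + 38)² = (-103)² = 10609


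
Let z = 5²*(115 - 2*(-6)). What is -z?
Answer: -3175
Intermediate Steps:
z = 3175 (z = 25*(115 + 12) = 25*127 = 3175)
-z = -1*3175 = -3175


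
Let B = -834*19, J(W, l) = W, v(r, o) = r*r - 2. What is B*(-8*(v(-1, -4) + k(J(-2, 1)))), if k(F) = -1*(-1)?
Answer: 0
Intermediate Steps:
v(r, o) = -2 + r² (v(r, o) = r² - 2 = -2 + r²)
k(F) = 1
B = -15846
B*(-8*(v(-1, -4) + k(J(-2, 1)))) = -(-126768)*((-2 + (-1)²) + 1) = -(-126768)*((-2 + 1) + 1) = -(-126768)*(-1 + 1) = -(-126768)*0 = -15846*0 = 0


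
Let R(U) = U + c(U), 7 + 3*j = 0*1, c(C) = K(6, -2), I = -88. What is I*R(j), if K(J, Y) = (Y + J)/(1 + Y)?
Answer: 1672/3 ≈ 557.33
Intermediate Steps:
K(J, Y) = (J + Y)/(1 + Y)
c(C) = -4 (c(C) = (6 - 2)/(1 - 2) = 4/(-1) = -1*4 = -4)
j = -7/3 (j = -7/3 + (0*1)/3 = -7/3 + (⅓)*0 = -7/3 + 0 = -7/3 ≈ -2.3333)
R(U) = -4 + U (R(U) = U - 4 = -4 + U)
I*R(j) = -88*(-4 - 7/3) = -88*(-19/3) = 1672/3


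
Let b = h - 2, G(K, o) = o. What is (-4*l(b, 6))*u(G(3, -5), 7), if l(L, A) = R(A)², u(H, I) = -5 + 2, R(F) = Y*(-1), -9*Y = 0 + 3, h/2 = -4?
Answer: 4/3 ≈ 1.3333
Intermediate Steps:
h = -8 (h = 2*(-4) = -8)
Y = -⅓ (Y = -(0 + 3)/9 = -⅑*3 = -⅓ ≈ -0.33333)
R(F) = ⅓ (R(F) = -⅓*(-1) = ⅓)
u(H, I) = -3
b = -10 (b = -8 - 2 = -10)
l(L, A) = ⅑ (l(L, A) = (⅓)² = ⅑)
(-4*l(b, 6))*u(G(3, -5), 7) = -4*⅑*(-3) = -4/9*(-3) = 4/3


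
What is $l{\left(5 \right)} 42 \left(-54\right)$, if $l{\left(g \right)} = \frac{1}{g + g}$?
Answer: $- \frac{1134}{5} \approx -226.8$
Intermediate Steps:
$l{\left(g \right)} = \frac{1}{2 g}$
$l{\left(5 \right)} 42 \left(-54\right) = \frac{1}{2 \cdot 5} \cdot 42 \left(-54\right) = \frac{1}{2} \cdot \frac{1}{5} \cdot 42 \left(-54\right) = \frac{1}{10} \cdot 42 \left(-54\right) = \frac{21}{5} \left(-54\right) = - \frac{1134}{5}$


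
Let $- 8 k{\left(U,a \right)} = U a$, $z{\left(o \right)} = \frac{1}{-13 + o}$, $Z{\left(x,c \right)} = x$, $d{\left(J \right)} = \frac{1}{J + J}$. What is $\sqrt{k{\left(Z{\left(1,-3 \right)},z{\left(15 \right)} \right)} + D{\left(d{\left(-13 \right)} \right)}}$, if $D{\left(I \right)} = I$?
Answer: $\frac{i \sqrt{273}}{52} \approx 0.31774 i$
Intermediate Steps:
$d{\left(J \right)} = \frac{1}{2 J}$
$k{\left(U,a \right)} = - \frac{U a}{8}$
$\sqrt{k{\left(Z{\left(1,-3 \right)},z{\left(15 \right)} \right)} + D{\left(d{\left(-13 \right)} \right)}} = \sqrt{\left(- \frac{1}{8}\right) 1 \frac{1}{-13 + 15} + \frac{1}{2 \left(-13\right)}} = \sqrt{\left(- \frac{1}{8}\right) 1 \cdot \frac{1}{2} + \frac{1}{2} \left(- \frac{1}{13}\right)} = \sqrt{\left(- \frac{1}{8}\right) 1 \cdot \frac{1}{2} - \frac{1}{26}} = \sqrt{- \frac{1}{16} - \frac{1}{26}} = \sqrt{- \frac{21}{208}} = \frac{i \sqrt{273}}{52}$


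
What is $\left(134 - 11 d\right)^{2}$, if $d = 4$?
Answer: $8100$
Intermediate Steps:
$\left(134 - 11 d\right)^{2} = \left(134 - 44\right)^{2} = 90^{2} = 8100$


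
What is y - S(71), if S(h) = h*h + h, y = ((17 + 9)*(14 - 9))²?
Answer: 11788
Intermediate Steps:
y = 16900 (y = (26*5)² = 130² = 16900)
S(h) = h + h² (S(h) = h² + h = h + h²)
y - S(71) = 16900 - 71*(1 + 71) = 16900 - 71*72 = 16900 - 1*5112 = 16900 - 5112 = 11788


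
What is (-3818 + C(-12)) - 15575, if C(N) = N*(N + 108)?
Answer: -20545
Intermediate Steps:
C(N) = N*(108 + N)
(-3818 + C(-12)) - 15575 = (-3818 - 12*(108 - 12)) - 15575 = (-3818 - 12*96) - 15575 = (-3818 - 1152) - 15575 = -4970 - 15575 = -20545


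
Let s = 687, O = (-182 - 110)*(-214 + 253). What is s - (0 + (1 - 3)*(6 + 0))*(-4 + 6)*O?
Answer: -272625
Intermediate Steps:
O = -11388 (O = -292*39 = -11388)
s - (0 + (1 - 3)*(6 + 0))*(-4 + 6)*O = 687 - (0 + (1 - 3)*(6 + 0))*(-4 + 6)*(-11388) = 687 - (0 - 2*6)*2*(-11388) = 687 - (0 - 12)*2*(-11388) = 687 - (-12*2)*(-11388) = 687 - (-24)*(-11388) = 687 - 1*273312 = 687 - 273312 = -272625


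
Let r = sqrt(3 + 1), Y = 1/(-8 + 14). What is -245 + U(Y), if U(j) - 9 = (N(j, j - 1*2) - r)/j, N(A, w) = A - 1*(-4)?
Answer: -223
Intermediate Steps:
Y = 1/6 ≈ 0.16667
N(A, w) = 4 + A (N(A, w) = A + 4 = 4 + A)
r = 2 (r = sqrt(4) = 2)
U(j) = 9 + (2 + j)/j (U(j) = 9 + ((4 + j) - 1*2)/j = 9 + ((4 + j) - 2)/j = 9 + (2 + j)/j)
-245 + U(Y) = -245 + (10 + 2/(1/6)) = -245 + (10 + 2*6) = -245 + (10 + 12) = -245 + 22 = -223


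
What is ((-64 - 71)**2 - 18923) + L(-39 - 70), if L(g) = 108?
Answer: -590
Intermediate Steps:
((-64 - 71)**2 - 18923) + L(-39 - 70) = ((-64 - 71)**2 - 18923) + 108 = ((-135)**2 - 18923) + 108 = (18225 - 18923) + 108 = -698 + 108 = -590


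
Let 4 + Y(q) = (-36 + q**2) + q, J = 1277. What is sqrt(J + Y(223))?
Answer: sqrt(51189) ≈ 226.25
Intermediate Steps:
Y(q) = -40 + q + q**2 (Y(q) = -4 + ((-36 + q**2) + q) = -4 + (-36 + q + q**2) = -40 + q + q**2)
sqrt(J + Y(223)) = sqrt(1277 + (-40 + 223 + 223**2)) = sqrt(1277 + (-40 + 223 + 49729)) = sqrt(1277 + 49912) = sqrt(51189)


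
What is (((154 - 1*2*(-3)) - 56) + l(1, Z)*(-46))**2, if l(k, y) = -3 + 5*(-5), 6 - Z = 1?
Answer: 1937664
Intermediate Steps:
Z = 5 (Z = 6 - 1*1 = 6 - 1 = 5)
l(k, y) = -28 (l(k, y) = -3 - 25 = -28)
(((154 - 1*2*(-3)) - 56) + l(1, Z)*(-46))**2 = (((154 - 1*2*(-3)) - 56) - 28*(-46))**2 = (((154 - 2*(-3)) - 56) + 1288)**2 = (((154 + 6) - 56) + 1288)**2 = ((160 - 56) + 1288)**2 = (104 + 1288)**2 = 1392**2 = 1937664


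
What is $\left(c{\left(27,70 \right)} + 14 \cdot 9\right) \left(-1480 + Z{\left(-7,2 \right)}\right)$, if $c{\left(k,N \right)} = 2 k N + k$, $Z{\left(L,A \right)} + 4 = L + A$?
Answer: $-5856237$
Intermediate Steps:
$Z{\left(L,A \right)} = -4 + A + L$ ($Z{\left(L,A \right)} = -4 + \left(L + A\right) = -4 + \left(A + L\right) = -4 + A + L$)
$c{\left(k,N \right)} = k + 2 N k$ ($c{\left(k,N \right)} = 2 N k + k = k + 2 N k$)
$\left(c{\left(27,70 \right)} + 14 \cdot 9\right) \left(-1480 + Z{\left(-7,2 \right)}\right) = \left(27 \left(1 + 2 \cdot 70\right) + 14 \cdot 9\right) \left(-1480 - 9\right) = \left(27 \left(1 + 140\right) + 126\right) \left(-1480 - 9\right) = \left(27 \cdot 141 + 126\right) \left(-1489\right) = \left(3807 + 126\right) \left(-1489\right) = 3933 \left(-1489\right) = -5856237$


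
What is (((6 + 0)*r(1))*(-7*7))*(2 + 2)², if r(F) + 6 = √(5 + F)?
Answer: 28224 - 4704*√6 ≈ 16702.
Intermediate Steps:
r(F) = -6 + √(5 + F)
(((6 + 0)*r(1))*(-7*7))*(2 + 2)² = (((6 + 0)*(-6 + √(5 + 1)))*(-7*7))*(2 + 2)² = ((6*(-6 + √6))*(-49))*4² = ((-36 + 6*√6)*(-49))*16 = (1764 - 294*√6)*16 = 28224 - 4704*√6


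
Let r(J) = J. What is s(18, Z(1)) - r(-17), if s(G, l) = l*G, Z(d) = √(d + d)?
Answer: 17 + 18*√2 ≈ 42.456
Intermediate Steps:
Z(d) = √2*√d (Z(d) = √(2*d) = √2*√d)
s(G, l) = G*l
s(18, Z(1)) - r(-17) = 18*(√2*√1) - 1*(-17) = 18*(√2*1) + 17 = 18*√2 + 17 = 17 + 18*√2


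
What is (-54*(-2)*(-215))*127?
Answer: -2948940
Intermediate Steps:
(-54*(-2)*(-215))*127 = (108*(-215))*127 = -23220*127 = -2948940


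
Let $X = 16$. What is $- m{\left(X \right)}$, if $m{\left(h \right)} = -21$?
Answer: $21$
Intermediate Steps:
$- m{\left(X \right)} = \left(-1\right) \left(-21\right) = 21$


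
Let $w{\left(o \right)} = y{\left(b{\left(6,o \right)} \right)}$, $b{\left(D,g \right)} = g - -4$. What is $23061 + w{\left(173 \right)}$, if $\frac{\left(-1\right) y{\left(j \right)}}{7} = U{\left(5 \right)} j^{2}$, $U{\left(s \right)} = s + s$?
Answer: $-2169969$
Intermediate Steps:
$b{\left(D,g \right)} = 4 + g$ ($b{\left(D,g \right)} = g + 4 = 4 + g$)
$U{\left(s \right)} = 2 s$
$y{\left(j \right)} = - 70 j^{2}$ ($y{\left(j \right)} = - 7 \cdot 2 \cdot 5 j^{2} = - 7 \cdot 10 j^{2} = - 70 j^{2}$)
$w{\left(o \right)} = - 70 \left(4 + o\right)^{2}$
$23061 + w{\left(173 \right)} = 23061 - 70 \left(4 + 173\right)^{2} = 23061 - 70 \cdot 177^{2} = 23061 - 2193030 = -2169969$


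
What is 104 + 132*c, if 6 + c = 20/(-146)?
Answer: -51544/73 ≈ -706.08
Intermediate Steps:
c = -448/73 (c = -6 + 20/(-146) = -6 + 20*(-1/146) = -6 - 10/73 = -448/73 ≈ -6.1370)
104 + 132*c = 104 + 132*(-448/73) = 104 - 59136/73 = -51544/73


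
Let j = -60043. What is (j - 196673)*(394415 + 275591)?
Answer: -172001260296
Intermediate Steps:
(j - 196673)*(394415 + 275591) = (-60043 - 196673)*(394415 + 275591) = -256716*670006 = -172001260296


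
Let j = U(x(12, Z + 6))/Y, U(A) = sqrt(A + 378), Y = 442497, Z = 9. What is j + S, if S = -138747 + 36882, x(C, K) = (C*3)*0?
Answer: -101865 + sqrt(42)/147499 ≈ -1.0187e+5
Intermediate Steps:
x(C, K) = 0 (x(C, K) = (3*C)*0 = 0)
U(A) = sqrt(378 + A)
S = -101865
j = sqrt(42)/147499 (j = sqrt(378 + 0)/442497 = sqrt(378)*(1/442497) = (3*sqrt(42))*(1/442497) = sqrt(42)/147499 ≈ 4.3938e-5)
j + S = sqrt(42)/147499 - 101865 = -101865 + sqrt(42)/147499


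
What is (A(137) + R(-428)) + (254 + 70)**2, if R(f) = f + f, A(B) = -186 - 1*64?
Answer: 103870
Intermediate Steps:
A(B) = -250 (A(B) = -186 - 64 = -250)
R(f) = 2*f
(A(137) + R(-428)) + (254 + 70)**2 = (-250 + 2*(-428)) + (254 + 70)**2 = (-250 - 856) + 324**2 = -1106 + 104976 = 103870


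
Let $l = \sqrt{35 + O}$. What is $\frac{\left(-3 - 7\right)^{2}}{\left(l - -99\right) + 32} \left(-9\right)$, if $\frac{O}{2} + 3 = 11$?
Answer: $- \frac{11790}{1711} + \frac{90 \sqrt{51}}{1711} \approx -6.5151$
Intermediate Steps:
$O = 16$ ($O = -6 + 2 \cdot 11 = -6 + 22 = 16$)
$l = \sqrt{51}$ ($l = \sqrt{35 + 16} = \sqrt{51} \approx 7.1414$)
$\frac{\left(-3 - 7\right)^{2}}{\left(l - -99\right) + 32} \left(-9\right) = \frac{\left(-3 - 7\right)^{2}}{\left(\sqrt{51} - -99\right) + 32} \left(-9\right) = \frac{\left(-10\right)^{2}}{\left(\sqrt{51} + 99\right) + 32} \left(-9\right) = \frac{100}{\left(99 + \sqrt{51}\right) + 32} \left(-9\right) = \frac{100}{131 + \sqrt{51}} \left(-9\right) = - \frac{900}{131 + \sqrt{51}}$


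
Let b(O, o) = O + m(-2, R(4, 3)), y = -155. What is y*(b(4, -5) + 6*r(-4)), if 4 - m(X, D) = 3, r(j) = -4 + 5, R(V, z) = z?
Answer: -1705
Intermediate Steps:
r(j) = 1
m(X, D) = 1 (m(X, D) = 4 - 1*3 = 4 - 3 = 1)
b(O, o) = 1 + O (b(O, o) = O + 1 = 1 + O)
y*(b(4, -5) + 6*r(-4)) = -155*((1 + 4) + 6*1) = -155*(5 + 6) = -155*11 = -1705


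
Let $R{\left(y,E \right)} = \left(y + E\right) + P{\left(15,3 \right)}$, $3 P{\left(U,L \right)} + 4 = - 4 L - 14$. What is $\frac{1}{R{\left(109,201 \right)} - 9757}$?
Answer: $- \frac{1}{9457} \approx -0.00010574$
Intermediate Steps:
$P{\left(U,L \right)} = -6 - \frac{4 L}{3}$ ($P{\left(U,L \right)} = - \frac{4}{3} + \frac{- 4 L - 14}{3} = - \frac{4}{3} + \frac{-14 - 4 L}{3} = - \frac{4}{3} - \left(\frac{14}{3} + \frac{4 L}{3}\right) = -6 - \frac{4 L}{3}$)
$R{\left(y,E \right)} = -10 + E + y$ ($R{\left(y,E \right)} = \left(y + E\right) - 10 = \left(E + y\right) - 10 = -10 + E + y$)
$\frac{1}{R{\left(109,201 \right)} - 9757} = \frac{1}{\left(-10 + 201 + 109\right) - 9757} = \frac{1}{300 - 9757} = \frac{1}{-9457} = - \frac{1}{9457}$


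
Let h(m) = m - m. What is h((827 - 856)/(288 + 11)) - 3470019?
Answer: -3470019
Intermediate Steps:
h(m) = 0
h((827 - 856)/(288 + 11)) - 3470019 = 0 - 3470019 = -3470019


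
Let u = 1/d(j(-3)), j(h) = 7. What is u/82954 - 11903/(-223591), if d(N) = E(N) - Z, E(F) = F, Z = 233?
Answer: 6031148833/113291770972 ≈ 0.053236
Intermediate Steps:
d(N) = -233 + N (d(N) = N - 1*233 = N - 233 = -233 + N)
u = -1/226 (u = 1/(-233 + 7) = 1/(-226) = -1/226 ≈ -0.0044248)
u/82954 - 11903/(-223591) = -1/226/82954 - 11903/(-223591) = -1/226*1/82954 - 11903*(-1/223591) = -1/18747604 + 11903/223591 = 6031148833/113291770972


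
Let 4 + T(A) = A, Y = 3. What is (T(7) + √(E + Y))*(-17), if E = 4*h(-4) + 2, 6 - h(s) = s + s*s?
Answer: -51 - 17*I*√19 ≈ -51.0 - 74.101*I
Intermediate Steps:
T(A) = -4 + A
h(s) = 6 - s - s² (h(s) = 6 - (s + s*s) = 6 - (s + s²) = 6 + (-s - s²) = 6 - s - s²)
E = -22 (E = 4*(6 - 1*(-4) - 1*(-4)²) + 2 = 4*(6 + 4 - 1*16) + 2 = 4*(6 + 4 - 16) + 2 = 4*(-6) + 2 = -24 + 2 = -22)
(T(7) + √(E + Y))*(-17) = ((-4 + 7) + √(-22 + 3))*(-17) = (3 + √(-19))*(-17) = (3 + I*√19)*(-17) = -51 - 17*I*√19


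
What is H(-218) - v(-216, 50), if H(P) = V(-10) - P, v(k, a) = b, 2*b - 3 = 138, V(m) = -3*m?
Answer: 355/2 ≈ 177.50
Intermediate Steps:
b = 141/2 (b = 3/2 + (1/2)*138 = 3/2 + 69 = 141/2 ≈ 70.500)
v(k, a) = 141/2
H(P) = 30 - P (H(P) = -3*(-10) - P = 30 - P)
H(-218) - v(-216, 50) = (30 - 1*(-218)) - 1*141/2 = (30 + 218) - 141/2 = 248 - 141/2 = 355/2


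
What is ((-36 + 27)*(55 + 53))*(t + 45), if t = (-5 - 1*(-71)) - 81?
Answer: -29160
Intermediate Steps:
t = -15 (t = (-5 + 71) - 81 = 66 - 81 = -15)
((-36 + 27)*(55 + 53))*(t + 45) = ((-36 + 27)*(55 + 53))*(-15 + 45) = -9*108*30 = -972*30 = -29160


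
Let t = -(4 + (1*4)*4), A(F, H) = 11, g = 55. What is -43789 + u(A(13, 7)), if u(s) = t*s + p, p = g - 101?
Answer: -44055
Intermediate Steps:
p = -46 (p = 55 - 101 = -46)
t = -20 (t = -(4 + 4*4) = -(4 + 16) = -1*20 = -20)
u(s) = -46 - 20*s (u(s) = -20*s - 46 = -46 - 20*s)
-43789 + u(A(13, 7)) = -43789 + (-46 - 20*11) = -43789 + (-46 - 220) = -43789 - 266 = -44055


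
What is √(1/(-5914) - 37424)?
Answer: I*√1308919225818/5914 ≈ 193.45*I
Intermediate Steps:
√(1/(-5914) - 37424) = √(-1/5914 - 37424) = √(-221325537/5914) = I*√1308919225818/5914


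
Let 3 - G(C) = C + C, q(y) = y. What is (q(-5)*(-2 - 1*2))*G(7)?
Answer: -220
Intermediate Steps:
G(C) = 3 - 2*C (G(C) = 3 - (C + C) = 3 - 2*C)
(q(-5)*(-2 - 1*2))*G(7) = (-5*(-2 - 1*2))*(3 - 2*7) = (-5*(-2 - 2))*(3 - 14) = -5*(-4)*(-11) = 20*(-11) = -220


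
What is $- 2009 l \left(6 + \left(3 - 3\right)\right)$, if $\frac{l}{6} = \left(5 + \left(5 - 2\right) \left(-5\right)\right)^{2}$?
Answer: $-7232400$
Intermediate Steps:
$l = 600$ ($l = 6 \left(5 + \left(5 - 2\right) \left(-5\right)\right)^{2} = 6 \left(5 + 3 \left(-5\right)\right)^{2} = 6 \left(5 - 15\right)^{2} = 6 \left(-10\right)^{2} = 6 \cdot 100 = 600$)
$- 2009 l \left(6 + \left(3 - 3\right)\right) = - 2009 \cdot 600 \left(6 + \left(3 - 3\right)\right) = - 2009 \cdot 600 \left(6 + 0\right) = - 2009 \cdot 600 \cdot 6 = \left(-2009\right) 3600 = -7232400$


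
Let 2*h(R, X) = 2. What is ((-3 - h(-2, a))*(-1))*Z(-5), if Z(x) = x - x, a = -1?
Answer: 0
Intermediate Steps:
h(R, X) = 1 (h(R, X) = (1/2)*2 = 1)
Z(x) = 0
((-3 - h(-2, a))*(-1))*Z(-5) = ((-3 - 1*1)*(-1))*0 = ((-3 - 1)*(-1))*0 = -4*(-1)*0 = 4*0 = 0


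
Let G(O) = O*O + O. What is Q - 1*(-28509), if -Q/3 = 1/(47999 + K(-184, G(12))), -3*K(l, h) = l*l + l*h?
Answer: 3958332096/138845 ≈ 28509.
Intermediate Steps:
G(O) = O + O² (G(O) = O² + O = O + O²)
K(l, h) = -l²/3 - h*l/3 (K(l, h) = -(l*l + l*h)/3 = -(l² + h*l)/3 = -l²/3 - h*l/3)
Q = -9/138845 (Q = -3/(47999 - ⅓*(-184)*(12*(1 + 12) - 184)) = -3/(47999 - ⅓*(-184)*(12*13 - 184)) = -3/(47999 - ⅓*(-184)*(156 - 184)) = -3/(47999 - ⅓*(-184)*(-28)) = -3/(47999 - 5152/3) = -3/138845/3 = -3*3/138845 = -9/138845 ≈ -6.4821e-5)
Q - 1*(-28509) = -9/138845 - 1*(-28509) = -9/138845 + 28509 = 3958332096/138845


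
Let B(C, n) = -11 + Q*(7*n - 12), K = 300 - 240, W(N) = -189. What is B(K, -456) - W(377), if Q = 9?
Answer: -28658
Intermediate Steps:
K = 60
B(C, n) = -119 + 63*n (B(C, n) = -11 + 9*(7*n - 12) = -11 + 9*(-12 + 7*n) = -11 + (-108 + 63*n) = -119 + 63*n)
B(K, -456) - W(377) = (-119 + 63*(-456)) - 1*(-189) = (-119 - 28728) + 189 = -28847 + 189 = -28658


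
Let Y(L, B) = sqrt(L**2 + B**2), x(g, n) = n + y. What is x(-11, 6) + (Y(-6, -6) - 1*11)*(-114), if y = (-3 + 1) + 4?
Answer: 1262 - 684*sqrt(2) ≈ 294.68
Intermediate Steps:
y = 2 (y = -2 + 4 = 2)
x(g, n) = 2 + n (x(g, n) = n + 2 = 2 + n)
Y(L, B) = sqrt(B**2 + L**2)
x(-11, 6) + (Y(-6, -6) - 1*11)*(-114) = (2 + 6) + (sqrt((-6)**2 + (-6)**2) - 1*11)*(-114) = 8 + (sqrt(36 + 36) - 11)*(-114) = 8 + (sqrt(72) - 11)*(-114) = 8 + (6*sqrt(2) - 11)*(-114) = 8 + (-11 + 6*sqrt(2))*(-114) = 8 + (1254 - 684*sqrt(2)) = 1262 - 684*sqrt(2)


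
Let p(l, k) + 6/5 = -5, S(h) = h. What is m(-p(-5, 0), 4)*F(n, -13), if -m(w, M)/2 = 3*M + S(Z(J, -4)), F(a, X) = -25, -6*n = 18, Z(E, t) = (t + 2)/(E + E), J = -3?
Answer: 1850/3 ≈ 616.67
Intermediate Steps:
Z(E, t) = (2 + t)/(2*E) (Z(E, t) = (2 + t)/((2*E)) = (2 + t)*(1/(2*E)) = (2 + t)/(2*E))
p(l, k) = -31/5 (p(l, k) = -6/5 - 5 = -31/5)
n = -3 (n = -⅙*18 = -3)
m(w, M) = -⅔ - 6*M (m(w, M) = -2*(3*M + (½)*(2 - 4)/(-3)) = -2*(3*M + (½)*(-⅓)*(-2)) = -2*(3*M + ⅓) = -2*(⅓ + 3*M) = -⅔ - 6*M)
m(-p(-5, 0), 4)*F(n, -13) = (-⅔ - 6*4)*(-25) = (-⅔ - 24)*(-25) = -74/3*(-25) = 1850/3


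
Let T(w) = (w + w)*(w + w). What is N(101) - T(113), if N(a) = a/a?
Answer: -51075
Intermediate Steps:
T(w) = 4*w² (T(w) = (2*w)*(2*w) = 4*w²)
N(a) = 1
N(101) - T(113) = 1 - 4*113² = 1 - 4*12769 = 1 - 1*51076 = 1 - 51076 = -51075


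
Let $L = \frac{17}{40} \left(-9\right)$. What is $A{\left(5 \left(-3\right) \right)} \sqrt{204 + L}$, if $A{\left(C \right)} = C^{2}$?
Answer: $\frac{45 \sqrt{80070}}{4} \approx 3183.4$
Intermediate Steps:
$L = - \frac{153}{40}$ ($L = 17 \cdot \frac{1}{40} \left(-9\right) = \frac{17}{40} \left(-9\right) = - \frac{153}{40} \approx -3.825$)
$A{\left(5 \left(-3\right) \right)} \sqrt{204 + L} = \left(5 \left(-3\right)\right)^{2} \sqrt{204 - \frac{153}{40}} = \left(-15\right)^{2} \sqrt{\frac{8007}{40}} = 225 \frac{\sqrt{80070}}{20} = \frac{45 \sqrt{80070}}{4}$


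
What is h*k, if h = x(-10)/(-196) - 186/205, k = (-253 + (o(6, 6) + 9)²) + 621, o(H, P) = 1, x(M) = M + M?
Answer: -3785652/10045 ≈ -376.87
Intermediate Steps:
x(M) = 2*M
k = 468 (k = (-253 + (1 + 9)²) + 621 = (-253 + 10²) + 621 = (-253 + 100) + 621 = -153 + 621 = 468)
h = -8089/10045 (h = (2*(-10))/(-196) - 186/205 = -20*(-1/196) - 186*1/205 = 5/49 - 186/205 = -8089/10045 ≈ -0.80528)
h*k = -8089/10045*468 = -3785652/10045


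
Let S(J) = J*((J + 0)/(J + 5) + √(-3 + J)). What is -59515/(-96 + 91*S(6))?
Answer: 121113025/8607309 - 655319665*√3/17214618 ≈ -51.864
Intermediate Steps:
S(J) = J*(√(-3 + J) + J/(5 + J)) (S(J) = J*(J/(5 + J) + √(-3 + J)) = J*(√(-3 + J) + J/(5 + J)))
-59515/(-96 + 91*S(6)) = -59515/(-96 + 91*(6*(6 + 5*√(-3 + 6) + 6*√(-3 + 6))/(5 + 6))) = -59515/(-96 + 91*(6*(6 + 5*√3 + 6*√3)/11)) = -59515/(-96 + 91*(6*(1/11)*(6 + 11*√3))) = -59515/(-96 + 91*(36/11 + 6*√3)) = -59515/(-96 + (3276/11 + 546*√3)) = -59515/(2220/11 + 546*√3)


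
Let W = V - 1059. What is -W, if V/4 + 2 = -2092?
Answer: 9435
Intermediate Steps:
V = -8376 (V = -8 + 4*(-2092) = -8 - 8368 = -8376)
W = -9435 (W = -8376 - 1059 = -9435)
-W = -1*(-9435) = 9435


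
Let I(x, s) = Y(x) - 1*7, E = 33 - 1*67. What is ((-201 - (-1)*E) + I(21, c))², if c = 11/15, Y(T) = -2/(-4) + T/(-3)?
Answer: 247009/4 ≈ 61752.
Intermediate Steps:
E = -34 (E = 33 - 67 = -34)
Y(T) = ½ - T/3 (Y(T) = -2*(-¼) + T*(-⅓) = ½ - T/3)
c = 11/15 (c = 11*(1/15) = 11/15 ≈ 0.73333)
I(x, s) = -13/2 - x/3 (I(x, s) = (½ - x/3) - 1*7 = (½ - x/3) - 7 = -13/2 - x/3)
((-201 - (-1)*E) + I(21, c))² = ((-201 - (-1)*(-34)) + (-13/2 - ⅓*21))² = ((-201 - 1*34) + (-13/2 - 7))² = ((-201 - 34) - 27/2)² = (-235 - 27/2)² = (-497/2)² = 247009/4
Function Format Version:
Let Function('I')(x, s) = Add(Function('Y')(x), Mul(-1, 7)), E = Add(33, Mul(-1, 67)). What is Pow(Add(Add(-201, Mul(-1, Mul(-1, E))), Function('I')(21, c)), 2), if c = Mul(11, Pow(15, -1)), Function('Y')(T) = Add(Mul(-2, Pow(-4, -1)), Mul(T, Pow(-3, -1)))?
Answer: Rational(247009, 4) ≈ 61752.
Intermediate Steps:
E = -34 (E = Add(33, -67) = -34)
Function('Y')(T) = Add(Rational(1, 2), Mul(Rational(-1, 3), T)) (Function('Y')(T) = Add(Mul(-2, Rational(-1, 4)), Mul(T, Rational(-1, 3))) = Add(Rational(1, 2), Mul(Rational(-1, 3), T)))
c = Rational(11, 15) (c = Mul(11, Rational(1, 15)) = Rational(11, 15) ≈ 0.73333)
Function('I')(x, s) = Add(Rational(-13, 2), Mul(Rational(-1, 3), x)) (Function('I')(x, s) = Add(Add(Rational(1, 2), Mul(Rational(-1, 3), x)), Mul(-1, 7)) = Add(Add(Rational(1, 2), Mul(Rational(-1, 3), x)), -7) = Add(Rational(-13, 2), Mul(Rational(-1, 3), x)))
Pow(Add(Add(-201, Mul(-1, Mul(-1, E))), Function('I')(21, c)), 2) = Pow(Add(Add(-201, Mul(-1, Mul(-1, -34))), Add(Rational(-13, 2), Mul(Rational(-1, 3), 21))), 2) = Pow(Add(Add(-201, Mul(-1, 34)), Add(Rational(-13, 2), -7)), 2) = Pow(Add(Add(-201, -34), Rational(-27, 2)), 2) = Pow(Add(-235, Rational(-27, 2)), 2) = Pow(Rational(-497, 2), 2) = Rational(247009, 4)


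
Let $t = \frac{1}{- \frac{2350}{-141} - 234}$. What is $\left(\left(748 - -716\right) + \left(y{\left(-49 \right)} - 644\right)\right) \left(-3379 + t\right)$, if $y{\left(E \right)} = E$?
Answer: $- \frac{1698598581}{652} \approx -2.6052 \cdot 10^{6}$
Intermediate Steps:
$t = - \frac{3}{652}$ ($t = \frac{1}{\left(-2350\right) \left(- \frac{1}{141}\right) - 234} = \frac{1}{\frac{50}{3} - 234} = \frac{1}{- \frac{652}{3}} = - \frac{3}{652} \approx -0.0046012$)
$\left(\left(748 - -716\right) + \left(y{\left(-49 \right)} - 644\right)\right) \left(-3379 + t\right) = \left(\left(748 - -716\right) - 693\right) \left(-3379 - \frac{3}{652}\right) = \left(\left(748 + 716\right) - 693\right) \left(- \frac{2203111}{652}\right) = \left(1464 - 693\right) \left(- \frac{2203111}{652}\right) = 771 \left(- \frac{2203111}{652}\right) = - \frac{1698598581}{652}$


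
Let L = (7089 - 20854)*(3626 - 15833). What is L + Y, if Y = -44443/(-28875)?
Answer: 693121095724/4125 ≈ 1.6803e+8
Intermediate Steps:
Y = 6349/4125 (Y = -44443*(-1/28875) = 6349/4125 ≈ 1.5392)
L = 168029355 (L = -13765*(-12207) = 168029355)
L + Y = 168029355 + 6349/4125 = 693121095724/4125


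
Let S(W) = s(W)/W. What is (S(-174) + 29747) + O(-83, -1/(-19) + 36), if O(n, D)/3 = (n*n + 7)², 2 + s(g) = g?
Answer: 12414395053/87 ≈ 1.4269e+8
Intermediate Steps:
s(g) = -2 + g
S(W) = (-2 + W)/W
O(n, D) = 3*(7 + n²)² (O(n, D) = 3*(n*n + 7)² = 3*(n² + 7)² = 3*(7 + n²)²)
(S(-174) + 29747) + O(-83, -1/(-19) + 36) = ((-2 - 174)/(-174) + 29747) + 3*(7 + (-83)²)² = (-1/174*(-176) + 29747) + 3*(7 + 6889)² = (88/87 + 29747) + 3*6896² = 2588077/87 + 3*47554816 = 2588077/87 + 142664448 = 12414395053/87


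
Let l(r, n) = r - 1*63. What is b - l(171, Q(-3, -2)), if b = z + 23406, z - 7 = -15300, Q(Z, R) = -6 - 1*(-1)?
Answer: 8005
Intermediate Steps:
Q(Z, R) = -5 (Q(Z, R) = -6 + 1 = -5)
z = -15293 (z = 7 - 15300 = -15293)
l(r, n) = -63 + r (l(r, n) = r - 63 = -63 + r)
b = 8113 (b = -15293 + 23406 = 8113)
b - l(171, Q(-3, -2)) = 8113 - (-63 + 171) = 8113 - 1*108 = 8113 - 108 = 8005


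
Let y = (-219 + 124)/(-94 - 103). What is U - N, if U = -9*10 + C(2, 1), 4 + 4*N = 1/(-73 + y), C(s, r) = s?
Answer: -4971331/57144 ≈ -86.997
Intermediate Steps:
y = 95/197 (y = -95/(-197) = -95*(-1/197) = 95/197 ≈ 0.48223)
N = -57341/57144 (N = -1 + 1/(4*(-73 + 95/197)) = -1 + 1/(4*(-14286/197)) = -1 + (¼)*(-197/14286) = -1 - 197/57144 = -57341/57144 ≈ -1.0034)
U = -88 (U = -9*10 + 2 = -90 + 2 = -88)
U - N = -88 - 1*(-57341/57144) = -88 + 57341/57144 = -4971331/57144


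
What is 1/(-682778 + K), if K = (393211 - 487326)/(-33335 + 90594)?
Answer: -57259/39095279617 ≈ -1.4646e-6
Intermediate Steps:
K = -94115/57259 ≈ -1.6437
1/(-682778 + K) = 1/(-682778 - 94115/57259) = 1/(-39095279617/57259) = -57259/39095279617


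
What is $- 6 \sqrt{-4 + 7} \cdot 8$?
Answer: $- 48 \sqrt{3} \approx -83.138$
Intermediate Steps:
$- 6 \sqrt{-4 + 7} \cdot 8 = - 6 \sqrt{3} \cdot 8 = - 48 \sqrt{3}$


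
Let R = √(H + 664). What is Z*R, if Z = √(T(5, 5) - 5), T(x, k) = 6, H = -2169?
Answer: I*√1505 ≈ 38.794*I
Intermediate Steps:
R = I*√1505 (R = √(-2169 + 664) = √(-1505) = I*√1505 ≈ 38.794*I)
Z = 1 (Z = √(6 - 5) = √1 = 1)
Z*R = 1*(I*√1505) = I*√1505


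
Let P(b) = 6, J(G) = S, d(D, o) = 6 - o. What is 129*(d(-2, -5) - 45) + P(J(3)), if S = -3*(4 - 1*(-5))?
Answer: -4380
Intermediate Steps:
S = -27 (S = -3*(4 + 5) = -3*9 = -27)
J(G) = -27
129*(d(-2, -5) - 45) + P(J(3)) = 129*((6 - 1*(-5)) - 45) + 6 = 129*((6 + 5) - 45) + 6 = 129*(11 - 45) + 6 = 129*(-34) + 6 = -4386 + 6 = -4380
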